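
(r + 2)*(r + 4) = r^2 + 6*r + 8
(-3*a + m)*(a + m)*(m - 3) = -3*a^2*m + 9*a^2 - 2*a*m^2 + 6*a*m + m^3 - 3*m^2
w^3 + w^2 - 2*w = w*(w - 1)*(w + 2)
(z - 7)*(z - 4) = z^2 - 11*z + 28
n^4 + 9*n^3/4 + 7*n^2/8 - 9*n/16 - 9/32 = (n - 1/2)*(n + 1/2)*(n + 3/4)*(n + 3/2)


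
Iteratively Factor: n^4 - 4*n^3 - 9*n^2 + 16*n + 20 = (n + 2)*(n^3 - 6*n^2 + 3*n + 10) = (n - 2)*(n + 2)*(n^2 - 4*n - 5) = (n - 2)*(n + 1)*(n + 2)*(n - 5)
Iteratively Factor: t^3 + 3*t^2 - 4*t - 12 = (t + 3)*(t^2 - 4) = (t + 2)*(t + 3)*(t - 2)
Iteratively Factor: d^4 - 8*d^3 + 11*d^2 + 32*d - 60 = (d + 2)*(d^3 - 10*d^2 + 31*d - 30) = (d - 5)*(d + 2)*(d^2 - 5*d + 6) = (d - 5)*(d - 2)*(d + 2)*(d - 3)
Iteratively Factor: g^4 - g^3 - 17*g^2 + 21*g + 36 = (g + 1)*(g^3 - 2*g^2 - 15*g + 36) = (g - 3)*(g + 1)*(g^2 + g - 12) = (g - 3)^2*(g + 1)*(g + 4)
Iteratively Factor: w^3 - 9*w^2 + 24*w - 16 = (w - 1)*(w^2 - 8*w + 16) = (w - 4)*(w - 1)*(w - 4)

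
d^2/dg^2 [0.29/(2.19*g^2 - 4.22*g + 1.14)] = (-2.781738*g^2 + 5.360244*g + 0.29*(4.38*g - 4.22)*(8.76*g - 8.44) - 1.448028)/(2.19*g^2 - 4.22*g + 1.14)^3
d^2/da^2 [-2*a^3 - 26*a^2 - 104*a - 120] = -12*a - 52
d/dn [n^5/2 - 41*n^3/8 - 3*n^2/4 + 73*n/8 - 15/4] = 5*n^4/2 - 123*n^2/8 - 3*n/2 + 73/8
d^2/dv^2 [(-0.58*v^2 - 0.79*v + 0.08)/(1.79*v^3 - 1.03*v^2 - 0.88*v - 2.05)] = (-3.716756*v^6 - 15.187434*v^5 + 6.33337800000001*v^4 - 35.26989*v^3 - 27.685704*v^2 + 12.204942*v - 2.238516)/(5.735339*v^9 - 9.900669*v^8 - 2.761791*v^7 - 11.063206*v^6 + 24.035262*v^5 + 10.457529*v^4 + 10.737233*v^3 - 17.748285*v^2 - 11.0946*v - 8.615125)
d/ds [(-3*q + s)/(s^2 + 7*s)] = (s*(s + 7) + (3*q - s)*(2*s + 7))/(s^2*(s + 7)^2)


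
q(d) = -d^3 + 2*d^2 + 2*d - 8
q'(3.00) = -13.00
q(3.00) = -11.00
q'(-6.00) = -130.00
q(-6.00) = 268.00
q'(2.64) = -8.35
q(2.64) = -7.18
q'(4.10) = -32.03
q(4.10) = -35.10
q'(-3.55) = -50.01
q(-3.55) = 54.84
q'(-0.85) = -3.57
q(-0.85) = -7.64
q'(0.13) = 2.47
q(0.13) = -7.71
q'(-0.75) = -2.69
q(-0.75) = -7.95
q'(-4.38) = -73.07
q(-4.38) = 105.64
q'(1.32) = 2.05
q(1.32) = -4.18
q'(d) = -3*d^2 + 4*d + 2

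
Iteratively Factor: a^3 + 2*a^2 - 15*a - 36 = (a - 4)*(a^2 + 6*a + 9) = (a - 4)*(a + 3)*(a + 3)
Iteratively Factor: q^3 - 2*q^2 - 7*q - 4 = (q + 1)*(q^2 - 3*q - 4) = (q - 4)*(q + 1)*(q + 1)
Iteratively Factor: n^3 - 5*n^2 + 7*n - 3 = (n - 1)*(n^2 - 4*n + 3) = (n - 3)*(n - 1)*(n - 1)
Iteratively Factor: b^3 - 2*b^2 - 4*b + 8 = (b - 2)*(b^2 - 4) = (b - 2)*(b + 2)*(b - 2)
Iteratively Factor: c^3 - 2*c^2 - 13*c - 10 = (c + 1)*(c^2 - 3*c - 10) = (c + 1)*(c + 2)*(c - 5)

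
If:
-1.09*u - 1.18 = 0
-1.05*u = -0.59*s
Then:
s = -1.93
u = -1.08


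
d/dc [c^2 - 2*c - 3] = 2*c - 2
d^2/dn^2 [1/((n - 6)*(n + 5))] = 2*((n - 6)^2 + (n - 6)*(n + 5) + (n + 5)^2)/((n - 6)^3*(n + 5)^3)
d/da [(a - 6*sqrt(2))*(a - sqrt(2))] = 2*a - 7*sqrt(2)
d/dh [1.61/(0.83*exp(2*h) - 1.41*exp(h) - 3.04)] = (2.2701 - 2.6726*exp(h))*exp(h)/(-0.83*exp(2*h) + 1.41*exp(h) + 3.04)^2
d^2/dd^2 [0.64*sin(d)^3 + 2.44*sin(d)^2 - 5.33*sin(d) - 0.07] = 4.85*sin(d) + 1.44*sin(3*d) + 4.88*cos(2*d)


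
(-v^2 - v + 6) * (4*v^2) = -4*v^4 - 4*v^3 + 24*v^2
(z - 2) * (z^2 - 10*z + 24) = z^3 - 12*z^2 + 44*z - 48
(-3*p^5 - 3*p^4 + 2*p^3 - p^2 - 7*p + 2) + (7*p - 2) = -3*p^5 - 3*p^4 + 2*p^3 - p^2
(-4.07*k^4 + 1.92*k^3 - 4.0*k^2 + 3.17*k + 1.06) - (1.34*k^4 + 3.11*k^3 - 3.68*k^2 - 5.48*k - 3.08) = -5.41*k^4 - 1.19*k^3 - 0.32*k^2 + 8.65*k + 4.14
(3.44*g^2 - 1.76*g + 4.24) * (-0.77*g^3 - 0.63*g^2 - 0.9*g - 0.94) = -2.6488*g^5 - 0.812*g^4 - 5.252*g^3 - 4.3208*g^2 - 2.1616*g - 3.9856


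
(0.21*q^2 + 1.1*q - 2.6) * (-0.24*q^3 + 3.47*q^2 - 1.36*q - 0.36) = -0.0504*q^5 + 0.4647*q^4 + 4.1554*q^3 - 10.5936*q^2 + 3.14*q + 0.936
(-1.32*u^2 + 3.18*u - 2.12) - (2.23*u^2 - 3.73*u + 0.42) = -3.55*u^2 + 6.91*u - 2.54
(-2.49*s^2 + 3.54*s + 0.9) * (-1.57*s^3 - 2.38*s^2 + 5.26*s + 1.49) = 3.9093*s^5 + 0.3684*s^4 - 22.9356*s^3 + 12.7683*s^2 + 10.0086*s + 1.341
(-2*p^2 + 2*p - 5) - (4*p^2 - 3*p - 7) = -6*p^2 + 5*p + 2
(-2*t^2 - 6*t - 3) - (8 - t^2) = -t^2 - 6*t - 11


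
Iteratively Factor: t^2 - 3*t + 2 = (t - 1)*(t - 2)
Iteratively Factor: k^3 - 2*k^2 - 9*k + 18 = (k + 3)*(k^2 - 5*k + 6) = (k - 2)*(k + 3)*(k - 3)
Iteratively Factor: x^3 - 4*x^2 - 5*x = (x)*(x^2 - 4*x - 5) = x*(x + 1)*(x - 5)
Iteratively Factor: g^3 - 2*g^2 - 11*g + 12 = (g - 1)*(g^2 - g - 12) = (g - 4)*(g - 1)*(g + 3)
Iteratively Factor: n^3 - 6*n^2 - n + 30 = (n + 2)*(n^2 - 8*n + 15) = (n - 3)*(n + 2)*(n - 5)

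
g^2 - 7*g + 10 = (g - 5)*(g - 2)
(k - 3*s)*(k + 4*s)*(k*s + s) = k^3*s + k^2*s^2 + k^2*s - 12*k*s^3 + k*s^2 - 12*s^3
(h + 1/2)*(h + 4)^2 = h^3 + 17*h^2/2 + 20*h + 8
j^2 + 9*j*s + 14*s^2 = (j + 2*s)*(j + 7*s)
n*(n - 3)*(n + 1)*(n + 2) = n^4 - 7*n^2 - 6*n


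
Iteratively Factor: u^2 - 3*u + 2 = (u - 1)*(u - 2)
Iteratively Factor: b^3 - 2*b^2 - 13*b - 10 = (b + 1)*(b^2 - 3*b - 10) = (b + 1)*(b + 2)*(b - 5)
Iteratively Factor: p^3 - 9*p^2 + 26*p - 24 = (p - 2)*(p^2 - 7*p + 12) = (p - 3)*(p - 2)*(p - 4)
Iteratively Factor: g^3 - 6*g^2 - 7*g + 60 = (g - 4)*(g^2 - 2*g - 15) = (g - 4)*(g + 3)*(g - 5)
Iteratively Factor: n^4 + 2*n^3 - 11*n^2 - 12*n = (n + 1)*(n^3 + n^2 - 12*n) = (n - 3)*(n + 1)*(n^2 + 4*n) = n*(n - 3)*(n + 1)*(n + 4)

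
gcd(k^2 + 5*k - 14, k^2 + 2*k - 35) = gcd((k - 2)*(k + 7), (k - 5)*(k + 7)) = k + 7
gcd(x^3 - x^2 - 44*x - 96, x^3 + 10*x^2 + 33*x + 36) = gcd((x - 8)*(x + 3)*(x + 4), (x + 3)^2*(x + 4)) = x^2 + 7*x + 12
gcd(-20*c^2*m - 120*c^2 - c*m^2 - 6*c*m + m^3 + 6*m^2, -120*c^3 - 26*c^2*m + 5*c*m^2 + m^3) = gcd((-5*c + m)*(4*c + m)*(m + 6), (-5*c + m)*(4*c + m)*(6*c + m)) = 20*c^2 + c*m - m^2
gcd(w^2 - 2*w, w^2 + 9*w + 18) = 1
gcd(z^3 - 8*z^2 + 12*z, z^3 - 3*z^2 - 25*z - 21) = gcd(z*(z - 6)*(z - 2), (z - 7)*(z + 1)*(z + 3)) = 1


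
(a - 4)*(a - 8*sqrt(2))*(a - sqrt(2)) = a^3 - 9*sqrt(2)*a^2 - 4*a^2 + 16*a + 36*sqrt(2)*a - 64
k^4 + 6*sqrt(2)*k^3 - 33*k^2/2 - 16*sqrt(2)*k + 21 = (k - 3*sqrt(2)/2)*(k - sqrt(2)/2)*(k + sqrt(2))*(k + 7*sqrt(2))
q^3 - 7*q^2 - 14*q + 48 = (q - 8)*(q - 2)*(q + 3)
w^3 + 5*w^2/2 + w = w*(w + 1/2)*(w + 2)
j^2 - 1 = (j - 1)*(j + 1)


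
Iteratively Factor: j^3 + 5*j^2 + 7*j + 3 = (j + 1)*(j^2 + 4*j + 3) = (j + 1)^2*(j + 3)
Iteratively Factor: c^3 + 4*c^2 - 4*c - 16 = (c + 4)*(c^2 - 4) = (c + 2)*(c + 4)*(c - 2)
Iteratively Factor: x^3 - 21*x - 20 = (x - 5)*(x^2 + 5*x + 4) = (x - 5)*(x + 4)*(x + 1)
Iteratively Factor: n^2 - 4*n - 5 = (n - 5)*(n + 1)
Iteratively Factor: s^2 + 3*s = (s)*(s + 3)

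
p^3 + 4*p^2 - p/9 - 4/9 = (p - 1/3)*(p + 1/3)*(p + 4)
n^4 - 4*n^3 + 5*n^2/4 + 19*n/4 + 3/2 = (n - 3)*(n - 2)*(n + 1/2)^2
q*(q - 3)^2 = q^3 - 6*q^2 + 9*q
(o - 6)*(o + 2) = o^2 - 4*o - 12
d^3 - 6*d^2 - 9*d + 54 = (d - 6)*(d - 3)*(d + 3)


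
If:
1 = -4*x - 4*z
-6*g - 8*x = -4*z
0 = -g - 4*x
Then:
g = -1/3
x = 1/12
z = -1/3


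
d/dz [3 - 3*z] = -3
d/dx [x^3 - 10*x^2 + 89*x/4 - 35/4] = 3*x^2 - 20*x + 89/4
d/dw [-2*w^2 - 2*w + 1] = -4*w - 2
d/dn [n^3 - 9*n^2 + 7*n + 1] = 3*n^2 - 18*n + 7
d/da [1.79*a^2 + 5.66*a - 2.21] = 3.58*a + 5.66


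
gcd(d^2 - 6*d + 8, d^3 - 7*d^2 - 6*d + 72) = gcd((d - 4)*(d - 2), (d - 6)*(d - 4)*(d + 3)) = d - 4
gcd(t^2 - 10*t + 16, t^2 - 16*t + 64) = t - 8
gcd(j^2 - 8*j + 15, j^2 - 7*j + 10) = j - 5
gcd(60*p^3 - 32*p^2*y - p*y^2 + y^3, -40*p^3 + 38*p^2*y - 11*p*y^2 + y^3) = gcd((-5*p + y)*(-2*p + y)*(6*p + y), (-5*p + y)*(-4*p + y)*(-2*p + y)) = 10*p^2 - 7*p*y + y^2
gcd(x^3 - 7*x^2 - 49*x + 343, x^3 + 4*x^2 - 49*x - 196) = x^2 - 49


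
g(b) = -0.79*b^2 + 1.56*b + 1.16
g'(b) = 1.56 - 1.58*b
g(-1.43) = -2.69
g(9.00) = -48.79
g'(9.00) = -12.66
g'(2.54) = -2.45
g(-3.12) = -11.40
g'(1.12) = -0.21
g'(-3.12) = 6.49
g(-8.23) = -65.19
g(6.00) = -17.92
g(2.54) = 0.03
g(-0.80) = -0.59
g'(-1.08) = 3.27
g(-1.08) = -1.45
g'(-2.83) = 6.03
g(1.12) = 1.92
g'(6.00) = -7.92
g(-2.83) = -9.58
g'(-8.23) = 14.56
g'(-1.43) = 3.82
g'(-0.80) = 2.82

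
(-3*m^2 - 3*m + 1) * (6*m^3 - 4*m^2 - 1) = -18*m^5 - 6*m^4 + 18*m^3 - m^2 + 3*m - 1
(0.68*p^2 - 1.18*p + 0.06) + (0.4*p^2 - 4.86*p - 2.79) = 1.08*p^2 - 6.04*p - 2.73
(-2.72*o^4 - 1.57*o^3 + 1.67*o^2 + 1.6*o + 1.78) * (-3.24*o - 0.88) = 8.8128*o^5 + 7.4804*o^4 - 4.0292*o^3 - 6.6536*o^2 - 7.1752*o - 1.5664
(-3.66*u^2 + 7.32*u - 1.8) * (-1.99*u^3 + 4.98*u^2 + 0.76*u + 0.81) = 7.2834*u^5 - 32.7936*u^4 + 37.254*u^3 - 6.3654*u^2 + 4.5612*u - 1.458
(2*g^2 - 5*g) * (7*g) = 14*g^3 - 35*g^2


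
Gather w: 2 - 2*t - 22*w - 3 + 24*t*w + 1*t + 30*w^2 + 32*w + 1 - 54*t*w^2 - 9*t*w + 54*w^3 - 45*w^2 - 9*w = -t + 54*w^3 + w^2*(-54*t - 15) + w*(15*t + 1)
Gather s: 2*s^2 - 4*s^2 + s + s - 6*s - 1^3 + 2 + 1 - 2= -2*s^2 - 4*s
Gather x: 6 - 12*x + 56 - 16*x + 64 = 126 - 28*x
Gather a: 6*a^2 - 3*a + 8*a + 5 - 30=6*a^2 + 5*a - 25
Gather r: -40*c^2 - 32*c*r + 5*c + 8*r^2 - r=-40*c^2 + 5*c + 8*r^2 + r*(-32*c - 1)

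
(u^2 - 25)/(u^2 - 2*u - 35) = (u - 5)/(u - 7)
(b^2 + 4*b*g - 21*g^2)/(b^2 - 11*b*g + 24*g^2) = (b + 7*g)/(b - 8*g)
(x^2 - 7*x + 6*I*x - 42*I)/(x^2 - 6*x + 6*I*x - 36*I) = (x - 7)/(x - 6)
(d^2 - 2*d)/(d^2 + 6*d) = (d - 2)/(d + 6)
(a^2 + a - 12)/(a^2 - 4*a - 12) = (-a^2 - a + 12)/(-a^2 + 4*a + 12)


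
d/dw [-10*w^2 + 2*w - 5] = 2 - 20*w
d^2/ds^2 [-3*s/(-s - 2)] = -12/(s + 2)^3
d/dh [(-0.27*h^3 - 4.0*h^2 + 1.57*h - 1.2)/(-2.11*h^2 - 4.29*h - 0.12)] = (0.5697*h^4 + 2.3166*h^3 + 20.5699*h^2 - 4.104*h - 5.3364)/(4.4521*h^4 + 18.1038*h^3 + 18.9105*h^2 + 1.0296*h + 0.0144)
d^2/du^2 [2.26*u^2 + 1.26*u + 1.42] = 4.52000000000000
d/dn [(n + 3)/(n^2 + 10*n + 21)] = -1/(n^2 + 14*n + 49)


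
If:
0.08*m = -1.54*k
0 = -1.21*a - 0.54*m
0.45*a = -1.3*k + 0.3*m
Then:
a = 0.00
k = 0.00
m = 0.00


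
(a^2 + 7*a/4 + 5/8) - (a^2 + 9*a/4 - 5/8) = 5/4 - a/2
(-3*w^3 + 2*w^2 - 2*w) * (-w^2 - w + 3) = 3*w^5 + w^4 - 9*w^3 + 8*w^2 - 6*w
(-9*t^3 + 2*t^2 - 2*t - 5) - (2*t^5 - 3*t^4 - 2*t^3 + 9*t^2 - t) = -2*t^5 + 3*t^4 - 7*t^3 - 7*t^2 - t - 5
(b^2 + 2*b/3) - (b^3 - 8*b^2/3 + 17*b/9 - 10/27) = -b^3 + 11*b^2/3 - 11*b/9 + 10/27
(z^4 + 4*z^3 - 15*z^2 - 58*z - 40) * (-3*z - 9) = -3*z^5 - 21*z^4 + 9*z^3 + 309*z^2 + 642*z + 360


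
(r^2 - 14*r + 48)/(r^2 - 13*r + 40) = (r - 6)/(r - 5)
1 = 1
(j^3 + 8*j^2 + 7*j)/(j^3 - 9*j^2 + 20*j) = (j^2 + 8*j + 7)/(j^2 - 9*j + 20)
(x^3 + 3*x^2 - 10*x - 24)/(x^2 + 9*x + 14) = (x^2 + x - 12)/(x + 7)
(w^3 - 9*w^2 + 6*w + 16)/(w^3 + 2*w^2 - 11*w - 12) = (w^2 - 10*w + 16)/(w^2 + w - 12)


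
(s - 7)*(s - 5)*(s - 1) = s^3 - 13*s^2 + 47*s - 35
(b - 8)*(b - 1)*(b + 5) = b^3 - 4*b^2 - 37*b + 40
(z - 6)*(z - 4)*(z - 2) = z^3 - 12*z^2 + 44*z - 48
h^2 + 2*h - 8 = (h - 2)*(h + 4)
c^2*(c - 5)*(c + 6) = c^4 + c^3 - 30*c^2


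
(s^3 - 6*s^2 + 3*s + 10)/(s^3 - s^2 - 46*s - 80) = (-s^3 + 6*s^2 - 3*s - 10)/(-s^3 + s^2 + 46*s + 80)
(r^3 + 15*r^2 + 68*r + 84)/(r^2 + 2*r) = r + 13 + 42/r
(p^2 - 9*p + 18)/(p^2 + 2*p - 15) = (p - 6)/(p + 5)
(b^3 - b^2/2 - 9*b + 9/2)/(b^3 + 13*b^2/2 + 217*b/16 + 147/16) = 8*(2*b^2 - 7*b + 3)/(16*b^2 + 56*b + 49)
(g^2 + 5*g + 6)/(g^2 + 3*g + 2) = (g + 3)/(g + 1)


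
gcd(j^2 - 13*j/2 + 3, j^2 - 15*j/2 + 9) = j - 6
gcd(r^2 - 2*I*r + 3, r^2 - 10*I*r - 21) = r - 3*I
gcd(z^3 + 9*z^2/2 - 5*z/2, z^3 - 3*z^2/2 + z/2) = z^2 - z/2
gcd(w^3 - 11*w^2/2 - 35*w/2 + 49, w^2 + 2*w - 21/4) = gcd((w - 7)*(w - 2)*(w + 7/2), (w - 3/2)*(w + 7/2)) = w + 7/2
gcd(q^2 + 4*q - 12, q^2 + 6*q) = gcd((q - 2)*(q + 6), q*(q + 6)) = q + 6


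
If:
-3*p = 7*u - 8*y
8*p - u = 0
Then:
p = 8*y/59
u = 64*y/59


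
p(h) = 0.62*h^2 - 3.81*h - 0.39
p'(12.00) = 11.07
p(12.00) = 43.17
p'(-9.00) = -14.97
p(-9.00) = 84.12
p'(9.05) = 7.41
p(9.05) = 15.91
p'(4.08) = 1.25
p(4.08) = -5.61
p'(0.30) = -3.44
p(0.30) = -1.48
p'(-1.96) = -6.24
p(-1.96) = 9.46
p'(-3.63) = -8.31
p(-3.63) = 21.61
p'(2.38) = -0.86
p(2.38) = -5.95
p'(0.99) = -2.58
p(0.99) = -3.55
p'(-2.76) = -7.23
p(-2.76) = 14.85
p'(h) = 1.24*h - 3.81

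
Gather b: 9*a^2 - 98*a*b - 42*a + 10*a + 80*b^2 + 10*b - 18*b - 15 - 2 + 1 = 9*a^2 - 32*a + 80*b^2 + b*(-98*a - 8) - 16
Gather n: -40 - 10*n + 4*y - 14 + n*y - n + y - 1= n*(y - 11) + 5*y - 55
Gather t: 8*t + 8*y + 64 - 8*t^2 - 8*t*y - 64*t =-8*t^2 + t*(-8*y - 56) + 8*y + 64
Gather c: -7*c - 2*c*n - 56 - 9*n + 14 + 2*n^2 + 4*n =c*(-2*n - 7) + 2*n^2 - 5*n - 42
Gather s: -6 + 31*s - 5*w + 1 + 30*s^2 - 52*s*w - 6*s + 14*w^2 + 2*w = 30*s^2 + s*(25 - 52*w) + 14*w^2 - 3*w - 5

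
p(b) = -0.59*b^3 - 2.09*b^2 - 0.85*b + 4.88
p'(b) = -1.77*b^2 - 4.18*b - 0.85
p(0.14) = 4.72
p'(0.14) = -1.47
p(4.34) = -86.41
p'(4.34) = -52.33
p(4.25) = -81.77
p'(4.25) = -50.59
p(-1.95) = 2.97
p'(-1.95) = 0.57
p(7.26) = -337.22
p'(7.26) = -124.49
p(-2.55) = 3.24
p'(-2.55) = -1.70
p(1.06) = 0.93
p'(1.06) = -7.27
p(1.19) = -0.09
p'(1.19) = -8.33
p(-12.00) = 733.64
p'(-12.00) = -205.57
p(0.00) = 4.88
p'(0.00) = -0.85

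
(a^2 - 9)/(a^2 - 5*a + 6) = (a + 3)/(a - 2)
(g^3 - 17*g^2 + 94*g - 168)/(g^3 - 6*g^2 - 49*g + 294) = (g - 4)/(g + 7)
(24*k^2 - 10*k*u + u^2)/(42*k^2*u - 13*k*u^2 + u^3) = (-4*k + u)/(u*(-7*k + u))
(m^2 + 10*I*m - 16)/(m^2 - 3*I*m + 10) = (m + 8*I)/(m - 5*I)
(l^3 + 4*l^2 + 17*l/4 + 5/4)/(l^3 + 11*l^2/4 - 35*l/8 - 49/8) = 2*(4*l^2 + 12*l + 5)/(8*l^2 + 14*l - 49)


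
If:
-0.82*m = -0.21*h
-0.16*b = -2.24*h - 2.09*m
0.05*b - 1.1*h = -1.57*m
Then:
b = 0.00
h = 0.00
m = 0.00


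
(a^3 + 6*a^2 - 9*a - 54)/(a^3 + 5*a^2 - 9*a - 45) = (a + 6)/(a + 5)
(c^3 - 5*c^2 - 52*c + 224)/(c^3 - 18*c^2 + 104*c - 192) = (c + 7)/(c - 6)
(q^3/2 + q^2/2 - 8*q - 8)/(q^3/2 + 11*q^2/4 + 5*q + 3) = 2*(q^3 + q^2 - 16*q - 16)/(2*q^3 + 11*q^2 + 20*q + 12)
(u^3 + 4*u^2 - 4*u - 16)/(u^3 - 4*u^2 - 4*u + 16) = (u + 4)/(u - 4)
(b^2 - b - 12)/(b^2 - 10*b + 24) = (b + 3)/(b - 6)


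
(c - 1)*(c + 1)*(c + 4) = c^3 + 4*c^2 - c - 4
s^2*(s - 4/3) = s^3 - 4*s^2/3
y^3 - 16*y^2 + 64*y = y*(y - 8)^2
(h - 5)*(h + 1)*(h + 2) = h^3 - 2*h^2 - 13*h - 10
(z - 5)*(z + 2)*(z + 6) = z^3 + 3*z^2 - 28*z - 60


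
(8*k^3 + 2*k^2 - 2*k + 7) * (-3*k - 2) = -24*k^4 - 22*k^3 + 2*k^2 - 17*k - 14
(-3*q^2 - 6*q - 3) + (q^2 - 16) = -2*q^2 - 6*q - 19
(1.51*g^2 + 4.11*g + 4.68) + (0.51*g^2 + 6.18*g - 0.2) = 2.02*g^2 + 10.29*g + 4.48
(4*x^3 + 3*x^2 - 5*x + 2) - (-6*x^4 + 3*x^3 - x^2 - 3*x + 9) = 6*x^4 + x^3 + 4*x^2 - 2*x - 7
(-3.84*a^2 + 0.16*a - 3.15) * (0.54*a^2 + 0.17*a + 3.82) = -2.0736*a^4 - 0.5664*a^3 - 16.3426*a^2 + 0.0757*a - 12.033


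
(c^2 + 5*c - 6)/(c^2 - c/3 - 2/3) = 3*(c + 6)/(3*c + 2)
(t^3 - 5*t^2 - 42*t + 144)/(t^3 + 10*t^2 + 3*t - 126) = (t - 8)/(t + 7)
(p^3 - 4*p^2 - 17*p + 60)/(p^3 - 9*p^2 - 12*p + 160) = (p - 3)/(p - 8)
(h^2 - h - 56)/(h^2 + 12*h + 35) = (h - 8)/(h + 5)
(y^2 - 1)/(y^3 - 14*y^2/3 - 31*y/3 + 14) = 3*(y + 1)/(3*y^2 - 11*y - 42)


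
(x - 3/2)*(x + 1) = x^2 - x/2 - 3/2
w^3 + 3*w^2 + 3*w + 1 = (w + 1)^3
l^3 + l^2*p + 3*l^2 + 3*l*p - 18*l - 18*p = (l - 3)*(l + 6)*(l + p)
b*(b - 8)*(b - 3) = b^3 - 11*b^2 + 24*b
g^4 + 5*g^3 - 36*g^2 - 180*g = g*(g - 6)*(g + 5)*(g + 6)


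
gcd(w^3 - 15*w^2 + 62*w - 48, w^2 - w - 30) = w - 6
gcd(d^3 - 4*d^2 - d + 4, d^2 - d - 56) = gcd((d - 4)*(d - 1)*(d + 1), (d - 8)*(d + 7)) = 1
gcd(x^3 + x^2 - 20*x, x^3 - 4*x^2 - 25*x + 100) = x^2 + x - 20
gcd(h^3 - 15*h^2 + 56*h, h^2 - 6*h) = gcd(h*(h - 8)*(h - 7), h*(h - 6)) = h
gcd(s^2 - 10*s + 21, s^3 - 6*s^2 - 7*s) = s - 7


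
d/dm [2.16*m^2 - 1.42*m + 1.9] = 4.32*m - 1.42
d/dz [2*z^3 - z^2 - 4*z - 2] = 6*z^2 - 2*z - 4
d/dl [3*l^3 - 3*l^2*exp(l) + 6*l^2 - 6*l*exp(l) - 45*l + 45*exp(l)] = -3*l^2*exp(l) + 9*l^2 - 12*l*exp(l) + 12*l + 39*exp(l) - 45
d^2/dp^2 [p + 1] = 0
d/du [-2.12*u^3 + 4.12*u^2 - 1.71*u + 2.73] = -6.36*u^2 + 8.24*u - 1.71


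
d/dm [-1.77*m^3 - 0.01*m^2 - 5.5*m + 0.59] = -5.31*m^2 - 0.02*m - 5.5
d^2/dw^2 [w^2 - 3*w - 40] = 2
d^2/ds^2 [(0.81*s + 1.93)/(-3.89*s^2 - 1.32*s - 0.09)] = (-(0.81*s + 1.93)*(7.78*s + 1.32)*(15.56*s + 2.64) + (18.9054*s + 17.1538)*(3.89*s^2 + 1.32*s + 0.09))/(3.89*s^2 + 1.32*s + 0.09)^3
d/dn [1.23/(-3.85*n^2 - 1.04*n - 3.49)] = (9.471*n + 1.2792)/(3.85*n^2 + 1.04*n + 3.49)^2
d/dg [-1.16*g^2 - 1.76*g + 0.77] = -2.32*g - 1.76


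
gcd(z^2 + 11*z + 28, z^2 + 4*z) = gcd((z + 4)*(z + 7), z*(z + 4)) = z + 4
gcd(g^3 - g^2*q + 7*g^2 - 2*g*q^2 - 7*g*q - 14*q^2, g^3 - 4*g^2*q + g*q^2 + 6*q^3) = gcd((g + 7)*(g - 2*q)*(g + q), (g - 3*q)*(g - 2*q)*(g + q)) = -g^2 + g*q + 2*q^2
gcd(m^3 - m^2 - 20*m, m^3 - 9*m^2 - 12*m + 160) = m^2 - m - 20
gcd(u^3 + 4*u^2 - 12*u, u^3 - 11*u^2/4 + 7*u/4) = u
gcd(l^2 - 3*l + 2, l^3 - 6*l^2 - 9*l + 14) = l - 1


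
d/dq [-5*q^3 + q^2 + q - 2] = -15*q^2 + 2*q + 1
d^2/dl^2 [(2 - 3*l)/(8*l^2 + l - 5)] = 2*(-(3*l - 2)*(16*l + 1)^2 + (72*l - 13)*(8*l^2 + l - 5))/(8*l^2 + l - 5)^3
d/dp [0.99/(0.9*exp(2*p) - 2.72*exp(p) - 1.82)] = (2.6928 - 1.782*exp(p))*exp(p)/(-0.9*exp(2*p) + 2.72*exp(p) + 1.82)^2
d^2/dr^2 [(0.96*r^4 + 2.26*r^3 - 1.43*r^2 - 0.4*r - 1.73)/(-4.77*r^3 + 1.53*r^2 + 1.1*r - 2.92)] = (1.13686837721616e-13*r^7 + 17.5171139999999*r^6 + 53.991144*r^5 + 896.356008*r^4 - 455.927468*r^3 - 113.359038*r^2 - 232.002996*r + 46.5996)/(108.531333*r^9 - 104.435811*r^8 - 41.586291*r^7 + 243.901287*r^6 - 118.272582*r^5 - 76.975056*r^4 + 150.167944*r^3 - 28.536576*r^2 - 28.13712*r + 24.897088)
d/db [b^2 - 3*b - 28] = 2*b - 3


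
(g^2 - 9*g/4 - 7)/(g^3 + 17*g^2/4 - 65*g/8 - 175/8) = 2*(g - 4)/(2*g^2 + 5*g - 25)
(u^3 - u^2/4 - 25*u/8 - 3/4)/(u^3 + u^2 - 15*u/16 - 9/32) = 4*(u - 2)/(4*u - 3)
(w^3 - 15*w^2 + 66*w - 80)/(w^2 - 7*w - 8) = (w^2 - 7*w + 10)/(w + 1)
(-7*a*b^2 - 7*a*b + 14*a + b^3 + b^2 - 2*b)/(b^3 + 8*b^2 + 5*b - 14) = (-7*a + b)/(b + 7)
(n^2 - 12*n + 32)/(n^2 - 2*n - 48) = (n - 4)/(n + 6)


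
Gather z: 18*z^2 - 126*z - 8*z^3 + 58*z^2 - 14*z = -8*z^3 + 76*z^2 - 140*z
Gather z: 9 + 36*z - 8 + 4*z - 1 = 40*z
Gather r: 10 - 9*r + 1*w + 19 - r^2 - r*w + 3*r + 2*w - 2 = -r^2 + r*(-w - 6) + 3*w + 27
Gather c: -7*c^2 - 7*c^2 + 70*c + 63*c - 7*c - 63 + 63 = -14*c^2 + 126*c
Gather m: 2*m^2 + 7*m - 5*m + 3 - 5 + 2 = 2*m^2 + 2*m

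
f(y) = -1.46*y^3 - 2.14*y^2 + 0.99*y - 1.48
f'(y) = -4.38*y^2 - 4.28*y + 0.99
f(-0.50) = -2.33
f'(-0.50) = 2.04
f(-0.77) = -2.84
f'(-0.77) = 1.69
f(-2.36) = 3.46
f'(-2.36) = -13.30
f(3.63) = -95.92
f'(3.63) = -72.26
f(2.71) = -43.57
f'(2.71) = -42.78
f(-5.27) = 147.56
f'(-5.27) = -98.10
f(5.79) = -350.88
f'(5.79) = -170.63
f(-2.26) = 2.21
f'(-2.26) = -11.71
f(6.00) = -387.94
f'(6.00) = -182.37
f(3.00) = -57.19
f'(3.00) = -51.27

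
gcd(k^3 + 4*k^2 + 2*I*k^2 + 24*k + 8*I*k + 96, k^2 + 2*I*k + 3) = 1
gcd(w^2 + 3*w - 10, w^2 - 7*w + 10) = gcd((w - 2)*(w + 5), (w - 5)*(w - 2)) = w - 2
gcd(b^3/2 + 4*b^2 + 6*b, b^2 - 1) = 1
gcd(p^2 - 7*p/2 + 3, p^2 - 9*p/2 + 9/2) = p - 3/2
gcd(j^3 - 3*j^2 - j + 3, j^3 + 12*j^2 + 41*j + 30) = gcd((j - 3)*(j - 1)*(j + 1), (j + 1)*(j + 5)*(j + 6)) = j + 1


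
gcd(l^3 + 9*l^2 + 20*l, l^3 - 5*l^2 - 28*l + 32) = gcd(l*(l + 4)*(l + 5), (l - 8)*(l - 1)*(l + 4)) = l + 4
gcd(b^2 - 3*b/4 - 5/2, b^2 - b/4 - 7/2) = b - 2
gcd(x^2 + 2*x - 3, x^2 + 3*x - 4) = x - 1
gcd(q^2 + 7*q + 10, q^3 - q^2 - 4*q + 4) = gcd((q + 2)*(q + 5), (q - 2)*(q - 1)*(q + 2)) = q + 2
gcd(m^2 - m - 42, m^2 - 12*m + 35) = m - 7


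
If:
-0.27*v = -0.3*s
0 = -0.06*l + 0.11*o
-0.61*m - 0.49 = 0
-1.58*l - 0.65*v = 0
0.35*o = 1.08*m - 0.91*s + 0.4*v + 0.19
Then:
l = 0.82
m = -0.80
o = 0.45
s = -1.79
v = -1.99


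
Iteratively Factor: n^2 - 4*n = (n - 4)*(n)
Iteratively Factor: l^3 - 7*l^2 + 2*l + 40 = (l - 4)*(l^2 - 3*l - 10) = (l - 4)*(l + 2)*(l - 5)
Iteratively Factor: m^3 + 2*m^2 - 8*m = (m)*(m^2 + 2*m - 8) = m*(m + 4)*(m - 2)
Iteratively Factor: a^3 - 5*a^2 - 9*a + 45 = (a - 5)*(a^2 - 9) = (a - 5)*(a - 3)*(a + 3)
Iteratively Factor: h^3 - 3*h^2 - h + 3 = (h - 3)*(h^2 - 1) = (h - 3)*(h - 1)*(h + 1)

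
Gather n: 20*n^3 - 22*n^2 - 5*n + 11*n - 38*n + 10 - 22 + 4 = 20*n^3 - 22*n^2 - 32*n - 8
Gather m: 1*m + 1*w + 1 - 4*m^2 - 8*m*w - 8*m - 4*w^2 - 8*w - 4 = -4*m^2 + m*(-8*w - 7) - 4*w^2 - 7*w - 3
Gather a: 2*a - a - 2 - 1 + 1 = a - 2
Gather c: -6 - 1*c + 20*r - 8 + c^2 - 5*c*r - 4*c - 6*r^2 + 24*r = c^2 + c*(-5*r - 5) - 6*r^2 + 44*r - 14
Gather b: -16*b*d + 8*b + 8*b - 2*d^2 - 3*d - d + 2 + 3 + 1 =b*(16 - 16*d) - 2*d^2 - 4*d + 6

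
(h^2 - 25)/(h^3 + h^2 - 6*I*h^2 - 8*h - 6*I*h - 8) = (h^2 - 25)/(h^3 + h^2*(1 - 6*I) + h*(-8 - 6*I) - 8)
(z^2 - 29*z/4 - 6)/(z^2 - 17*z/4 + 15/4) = (4*z^2 - 29*z - 24)/(4*z^2 - 17*z + 15)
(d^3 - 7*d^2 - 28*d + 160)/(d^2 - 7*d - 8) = (d^2 + d - 20)/(d + 1)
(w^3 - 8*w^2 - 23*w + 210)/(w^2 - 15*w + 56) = (w^2 - w - 30)/(w - 8)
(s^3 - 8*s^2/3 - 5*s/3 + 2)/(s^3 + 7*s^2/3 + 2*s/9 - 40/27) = 9*(s^2 - 2*s - 3)/(9*s^2 + 27*s + 20)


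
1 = 1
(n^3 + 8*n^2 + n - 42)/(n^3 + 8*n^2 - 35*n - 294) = (n^2 + n - 6)/(n^2 + n - 42)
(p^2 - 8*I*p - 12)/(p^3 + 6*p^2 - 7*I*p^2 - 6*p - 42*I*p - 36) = (p - 2*I)/(p^2 + p*(6 - I) - 6*I)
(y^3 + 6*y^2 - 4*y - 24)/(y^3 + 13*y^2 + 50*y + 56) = (y^2 + 4*y - 12)/(y^2 + 11*y + 28)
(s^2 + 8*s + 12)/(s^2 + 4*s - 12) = (s + 2)/(s - 2)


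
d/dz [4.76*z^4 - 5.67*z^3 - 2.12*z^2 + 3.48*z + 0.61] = 19.04*z^3 - 17.01*z^2 - 4.24*z + 3.48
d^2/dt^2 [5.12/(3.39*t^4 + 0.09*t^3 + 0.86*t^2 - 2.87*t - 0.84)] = (-(208.2816*t^2 + 2.7648*t + 8.8064)*(3.39*t^4 + 0.09*t^3 + 0.86*t^2 - 2.87*t - 0.84) + 5.12*(13.56*t^3 + 0.27*t^2 + 1.72*t - 2.87)*(27.12*t^3 + 0.54*t^2 + 3.44*t - 5.74))/(3.39*t^4 + 0.09*t^3 + 0.86*t^2 - 2.87*t - 0.84)^3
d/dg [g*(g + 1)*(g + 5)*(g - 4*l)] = 4*g^3 - 12*g^2*l + 18*g^2 - 48*g*l + 10*g - 20*l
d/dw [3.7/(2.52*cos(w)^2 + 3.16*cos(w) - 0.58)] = (18.648*cos(w) + 11.692)*sin(w)/(2.52*cos(w)^2 + 3.16*cos(w) - 0.58)^2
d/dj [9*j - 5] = 9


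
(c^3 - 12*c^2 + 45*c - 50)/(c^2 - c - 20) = (c^2 - 7*c + 10)/(c + 4)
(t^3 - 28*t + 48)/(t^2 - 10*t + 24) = (t^2 + 4*t - 12)/(t - 6)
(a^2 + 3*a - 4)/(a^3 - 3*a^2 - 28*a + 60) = (a^2 + 3*a - 4)/(a^3 - 3*a^2 - 28*a + 60)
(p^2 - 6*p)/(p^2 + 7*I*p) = (p - 6)/(p + 7*I)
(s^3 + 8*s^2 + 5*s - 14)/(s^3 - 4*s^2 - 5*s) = (-s^3 - 8*s^2 - 5*s + 14)/(s*(-s^2 + 4*s + 5))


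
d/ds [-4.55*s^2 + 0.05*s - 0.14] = 0.05 - 9.1*s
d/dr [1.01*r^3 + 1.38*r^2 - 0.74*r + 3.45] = 3.03*r^2 + 2.76*r - 0.74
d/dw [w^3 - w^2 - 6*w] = 3*w^2 - 2*w - 6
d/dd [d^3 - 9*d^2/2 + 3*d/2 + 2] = 3*d^2 - 9*d + 3/2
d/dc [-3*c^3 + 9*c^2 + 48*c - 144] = -9*c^2 + 18*c + 48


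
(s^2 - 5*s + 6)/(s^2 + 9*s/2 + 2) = 2*(s^2 - 5*s + 6)/(2*s^2 + 9*s + 4)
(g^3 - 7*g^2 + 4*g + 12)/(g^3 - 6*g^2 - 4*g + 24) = (g + 1)/(g + 2)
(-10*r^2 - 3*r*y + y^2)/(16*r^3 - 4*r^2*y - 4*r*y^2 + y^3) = (-5*r + y)/(8*r^2 - 6*r*y + y^2)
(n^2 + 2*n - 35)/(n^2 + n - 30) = (n + 7)/(n + 6)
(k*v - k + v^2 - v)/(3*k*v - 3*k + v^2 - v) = (k + v)/(3*k + v)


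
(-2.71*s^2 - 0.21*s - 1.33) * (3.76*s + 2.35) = -10.1896*s^3 - 7.1581*s^2 - 5.4943*s - 3.1255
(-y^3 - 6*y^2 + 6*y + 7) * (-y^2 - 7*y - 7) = y^5 + 13*y^4 + 43*y^3 - 7*y^2 - 91*y - 49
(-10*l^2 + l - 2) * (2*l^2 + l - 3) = -20*l^4 - 8*l^3 + 27*l^2 - 5*l + 6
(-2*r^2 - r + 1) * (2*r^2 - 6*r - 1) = -4*r^4 + 10*r^3 + 10*r^2 - 5*r - 1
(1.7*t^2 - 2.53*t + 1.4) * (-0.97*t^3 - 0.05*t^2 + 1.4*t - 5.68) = -1.649*t^5 + 2.3691*t^4 + 1.1485*t^3 - 13.268*t^2 + 16.3304*t - 7.952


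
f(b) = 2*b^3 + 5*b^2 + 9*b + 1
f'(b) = 6*b^2 + 10*b + 9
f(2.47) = 83.87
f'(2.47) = 70.31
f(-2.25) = -16.72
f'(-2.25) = 16.88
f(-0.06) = 0.48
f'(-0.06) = 8.42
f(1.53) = 33.64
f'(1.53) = 38.35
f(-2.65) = -24.96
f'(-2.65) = 24.64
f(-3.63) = -61.45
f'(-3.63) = 51.76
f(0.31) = 4.33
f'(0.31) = 12.68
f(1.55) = 34.41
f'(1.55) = 38.92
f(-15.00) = -5759.00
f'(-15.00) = 1209.00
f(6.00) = 667.00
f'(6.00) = 285.00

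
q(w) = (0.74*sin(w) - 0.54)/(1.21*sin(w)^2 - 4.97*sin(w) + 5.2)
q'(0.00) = 0.04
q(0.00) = -0.10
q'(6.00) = 0.02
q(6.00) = -0.11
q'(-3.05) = -0.03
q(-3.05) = -0.11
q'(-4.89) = 0.13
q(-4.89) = 0.13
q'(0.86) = 0.24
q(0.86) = 0.01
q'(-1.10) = -0.00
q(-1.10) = -0.11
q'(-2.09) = 0.00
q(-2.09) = -0.11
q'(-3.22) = -0.05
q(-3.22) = -0.10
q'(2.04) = -0.24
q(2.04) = 0.07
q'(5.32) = -0.00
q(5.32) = -0.11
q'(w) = (-2.42*sin(w)*cos(w) + 4.97*cos(w))*(0.74*sin(w) - 0.54)/(1.21*sin(w)^2 - 4.97*sin(w) + 5.2)^2 + 0.74*cos(w)/(1.21*sin(w)^2 - 4.97*sin(w) + 5.2)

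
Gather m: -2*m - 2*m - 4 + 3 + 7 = 6 - 4*m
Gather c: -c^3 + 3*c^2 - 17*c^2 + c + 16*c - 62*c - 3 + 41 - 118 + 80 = -c^3 - 14*c^2 - 45*c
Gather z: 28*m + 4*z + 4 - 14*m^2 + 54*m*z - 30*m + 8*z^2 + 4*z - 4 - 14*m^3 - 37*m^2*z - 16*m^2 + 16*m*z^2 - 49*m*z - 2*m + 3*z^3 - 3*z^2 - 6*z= -14*m^3 - 30*m^2 - 4*m + 3*z^3 + z^2*(16*m + 5) + z*(-37*m^2 + 5*m + 2)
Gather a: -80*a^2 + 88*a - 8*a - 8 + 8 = -80*a^2 + 80*a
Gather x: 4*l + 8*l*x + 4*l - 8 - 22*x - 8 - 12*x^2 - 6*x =8*l - 12*x^2 + x*(8*l - 28) - 16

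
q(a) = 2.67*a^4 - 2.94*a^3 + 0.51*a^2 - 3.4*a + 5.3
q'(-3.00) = -374.20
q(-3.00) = 315.74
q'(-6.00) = -2633.92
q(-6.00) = 4139.42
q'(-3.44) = -546.04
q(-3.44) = 516.60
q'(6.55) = 2626.08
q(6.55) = 4093.20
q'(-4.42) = -1102.45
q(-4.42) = 1303.22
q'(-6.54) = -3374.79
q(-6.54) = 5756.27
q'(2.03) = 51.67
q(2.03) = 21.25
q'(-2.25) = -172.00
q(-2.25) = 117.45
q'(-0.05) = -3.47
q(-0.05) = 5.47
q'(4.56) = 830.52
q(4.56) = 876.07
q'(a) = 10.68*a^3 - 8.82*a^2 + 1.02*a - 3.4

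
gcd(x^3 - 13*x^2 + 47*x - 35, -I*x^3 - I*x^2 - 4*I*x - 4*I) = 1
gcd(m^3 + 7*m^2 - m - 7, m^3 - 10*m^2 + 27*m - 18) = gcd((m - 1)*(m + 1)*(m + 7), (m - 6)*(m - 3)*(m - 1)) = m - 1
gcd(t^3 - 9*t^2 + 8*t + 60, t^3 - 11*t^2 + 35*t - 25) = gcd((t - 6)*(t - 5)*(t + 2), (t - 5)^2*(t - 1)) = t - 5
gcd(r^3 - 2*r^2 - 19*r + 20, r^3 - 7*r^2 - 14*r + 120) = r^2 - r - 20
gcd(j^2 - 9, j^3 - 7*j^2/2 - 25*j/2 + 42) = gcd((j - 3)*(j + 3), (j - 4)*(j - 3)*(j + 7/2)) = j - 3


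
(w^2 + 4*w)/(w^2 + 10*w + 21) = w*(w + 4)/(w^2 + 10*w + 21)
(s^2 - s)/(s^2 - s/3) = 3*(s - 1)/(3*s - 1)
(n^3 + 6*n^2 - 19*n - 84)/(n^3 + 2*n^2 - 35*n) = (n^2 - n - 12)/(n*(n - 5))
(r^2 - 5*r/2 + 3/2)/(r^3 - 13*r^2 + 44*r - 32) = (r - 3/2)/(r^2 - 12*r + 32)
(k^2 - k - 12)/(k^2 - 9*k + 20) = (k + 3)/(k - 5)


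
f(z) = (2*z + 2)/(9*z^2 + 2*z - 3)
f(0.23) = -1.19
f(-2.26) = -0.07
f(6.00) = 0.04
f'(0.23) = -4.51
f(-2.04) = -0.07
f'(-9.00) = 0.00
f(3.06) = 0.09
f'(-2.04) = -0.01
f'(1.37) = -0.34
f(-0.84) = 0.19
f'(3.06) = -0.04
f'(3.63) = -0.03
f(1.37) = 0.28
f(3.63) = 0.08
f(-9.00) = -0.02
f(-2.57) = -0.06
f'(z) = (-18*z - 2)*(2*z + 2)/(9*z^2 + 2*z - 3)^2 + 2/(9*z^2 + 2*z - 3)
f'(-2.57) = -0.01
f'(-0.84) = 2.70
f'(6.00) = -0.00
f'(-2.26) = -0.01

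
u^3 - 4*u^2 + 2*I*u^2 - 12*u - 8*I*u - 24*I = (u - 6)*(u + 2)*(u + 2*I)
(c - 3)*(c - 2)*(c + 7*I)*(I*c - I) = I*c^4 - 7*c^3 - 6*I*c^3 + 42*c^2 + 11*I*c^2 - 77*c - 6*I*c + 42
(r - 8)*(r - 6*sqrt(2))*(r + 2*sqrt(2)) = r^3 - 8*r^2 - 4*sqrt(2)*r^2 - 24*r + 32*sqrt(2)*r + 192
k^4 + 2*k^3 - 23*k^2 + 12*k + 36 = (k - 3)*(k - 2)*(k + 1)*(k + 6)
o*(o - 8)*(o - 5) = o^3 - 13*o^2 + 40*o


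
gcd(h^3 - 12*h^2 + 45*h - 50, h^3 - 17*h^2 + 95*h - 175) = h^2 - 10*h + 25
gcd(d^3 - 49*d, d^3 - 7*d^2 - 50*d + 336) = d + 7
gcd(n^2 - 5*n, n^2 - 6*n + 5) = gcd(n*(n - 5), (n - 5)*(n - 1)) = n - 5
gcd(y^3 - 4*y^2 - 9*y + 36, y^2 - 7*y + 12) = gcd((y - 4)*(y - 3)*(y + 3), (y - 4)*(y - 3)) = y^2 - 7*y + 12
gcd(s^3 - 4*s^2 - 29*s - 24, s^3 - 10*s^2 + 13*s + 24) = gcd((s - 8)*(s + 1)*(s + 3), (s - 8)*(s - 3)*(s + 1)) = s^2 - 7*s - 8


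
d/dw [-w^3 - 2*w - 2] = -3*w^2 - 2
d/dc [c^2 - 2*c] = 2*c - 2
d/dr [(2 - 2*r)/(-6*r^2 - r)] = 2*(-6*r^2 + 12*r + 1)/(r^2*(36*r^2 + 12*r + 1))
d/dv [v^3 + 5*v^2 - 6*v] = 3*v^2 + 10*v - 6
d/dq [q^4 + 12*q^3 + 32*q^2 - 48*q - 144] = 4*q^3 + 36*q^2 + 64*q - 48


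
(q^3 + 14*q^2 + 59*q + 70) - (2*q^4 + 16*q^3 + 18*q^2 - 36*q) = -2*q^4 - 15*q^3 - 4*q^2 + 95*q + 70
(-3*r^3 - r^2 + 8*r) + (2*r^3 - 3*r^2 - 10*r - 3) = -r^3 - 4*r^2 - 2*r - 3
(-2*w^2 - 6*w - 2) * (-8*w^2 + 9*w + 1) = 16*w^4 + 30*w^3 - 40*w^2 - 24*w - 2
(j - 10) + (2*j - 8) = 3*j - 18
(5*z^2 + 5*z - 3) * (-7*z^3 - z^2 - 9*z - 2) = -35*z^5 - 40*z^4 - 29*z^3 - 52*z^2 + 17*z + 6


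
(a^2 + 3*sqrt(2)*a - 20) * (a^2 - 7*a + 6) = a^4 - 7*a^3 + 3*sqrt(2)*a^3 - 21*sqrt(2)*a^2 - 14*a^2 + 18*sqrt(2)*a + 140*a - 120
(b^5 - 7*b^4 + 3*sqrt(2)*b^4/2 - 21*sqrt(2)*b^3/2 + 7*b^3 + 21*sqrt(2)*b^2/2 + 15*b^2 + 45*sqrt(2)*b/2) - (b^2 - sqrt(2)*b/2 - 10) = b^5 - 7*b^4 + 3*sqrt(2)*b^4/2 - 21*sqrt(2)*b^3/2 + 7*b^3 + 14*b^2 + 21*sqrt(2)*b^2/2 + 23*sqrt(2)*b + 10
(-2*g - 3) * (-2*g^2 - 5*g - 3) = 4*g^3 + 16*g^2 + 21*g + 9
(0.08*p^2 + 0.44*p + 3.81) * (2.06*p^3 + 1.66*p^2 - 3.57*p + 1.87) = 0.1648*p^5 + 1.0392*p^4 + 8.2934*p^3 + 4.9034*p^2 - 12.7789*p + 7.1247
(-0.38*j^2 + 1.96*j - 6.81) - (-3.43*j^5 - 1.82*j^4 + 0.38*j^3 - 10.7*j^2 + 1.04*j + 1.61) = 3.43*j^5 + 1.82*j^4 - 0.38*j^3 + 10.32*j^2 + 0.92*j - 8.42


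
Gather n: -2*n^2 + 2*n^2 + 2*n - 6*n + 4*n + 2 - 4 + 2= 0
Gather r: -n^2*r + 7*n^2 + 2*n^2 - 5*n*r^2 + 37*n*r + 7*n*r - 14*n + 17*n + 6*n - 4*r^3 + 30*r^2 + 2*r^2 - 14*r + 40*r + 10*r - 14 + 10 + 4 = 9*n^2 + 9*n - 4*r^3 + r^2*(32 - 5*n) + r*(-n^2 + 44*n + 36)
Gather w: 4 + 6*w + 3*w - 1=9*w + 3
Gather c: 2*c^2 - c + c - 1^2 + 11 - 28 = 2*c^2 - 18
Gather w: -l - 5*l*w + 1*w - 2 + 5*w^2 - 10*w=-l + 5*w^2 + w*(-5*l - 9) - 2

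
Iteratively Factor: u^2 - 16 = (u - 4)*(u + 4)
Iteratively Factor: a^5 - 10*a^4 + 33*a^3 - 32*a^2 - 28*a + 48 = (a - 2)*(a^4 - 8*a^3 + 17*a^2 + 2*a - 24) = (a - 2)*(a + 1)*(a^3 - 9*a^2 + 26*a - 24) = (a - 3)*(a - 2)*(a + 1)*(a^2 - 6*a + 8) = (a - 3)*(a - 2)^2*(a + 1)*(a - 4)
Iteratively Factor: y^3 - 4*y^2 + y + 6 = (y - 3)*(y^2 - y - 2) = (y - 3)*(y - 2)*(y + 1)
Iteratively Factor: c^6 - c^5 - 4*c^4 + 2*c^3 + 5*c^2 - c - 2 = (c - 2)*(c^5 + c^4 - 2*c^3 - 2*c^2 + c + 1) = (c - 2)*(c - 1)*(c^4 + 2*c^3 - 2*c - 1) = (c - 2)*(c - 1)*(c + 1)*(c^3 + c^2 - c - 1) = (c - 2)*(c - 1)*(c + 1)^2*(c^2 - 1) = (c - 2)*(c - 1)*(c + 1)^3*(c - 1)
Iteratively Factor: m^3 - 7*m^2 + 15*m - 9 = (m - 3)*(m^2 - 4*m + 3) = (m - 3)*(m - 1)*(m - 3)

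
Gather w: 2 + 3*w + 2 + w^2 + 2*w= w^2 + 5*w + 4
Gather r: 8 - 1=7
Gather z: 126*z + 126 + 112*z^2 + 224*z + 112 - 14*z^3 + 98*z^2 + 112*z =-14*z^3 + 210*z^2 + 462*z + 238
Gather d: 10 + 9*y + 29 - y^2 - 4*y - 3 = -y^2 + 5*y + 36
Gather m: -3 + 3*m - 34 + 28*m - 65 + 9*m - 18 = 40*m - 120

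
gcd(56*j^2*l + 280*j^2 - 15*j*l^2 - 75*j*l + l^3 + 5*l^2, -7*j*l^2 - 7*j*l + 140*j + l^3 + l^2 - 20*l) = 7*j*l + 35*j - l^2 - 5*l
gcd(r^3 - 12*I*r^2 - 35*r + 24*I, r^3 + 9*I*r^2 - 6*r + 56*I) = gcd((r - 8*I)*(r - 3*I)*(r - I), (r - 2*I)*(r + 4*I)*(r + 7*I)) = 1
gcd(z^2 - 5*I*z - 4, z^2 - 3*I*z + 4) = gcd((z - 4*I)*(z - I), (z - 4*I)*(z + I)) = z - 4*I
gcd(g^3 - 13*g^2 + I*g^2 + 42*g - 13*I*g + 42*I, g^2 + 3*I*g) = 1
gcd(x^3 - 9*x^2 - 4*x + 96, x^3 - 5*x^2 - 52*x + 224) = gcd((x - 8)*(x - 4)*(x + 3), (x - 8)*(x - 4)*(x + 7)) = x^2 - 12*x + 32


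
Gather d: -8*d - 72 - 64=-8*d - 136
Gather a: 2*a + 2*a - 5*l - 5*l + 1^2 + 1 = 4*a - 10*l + 2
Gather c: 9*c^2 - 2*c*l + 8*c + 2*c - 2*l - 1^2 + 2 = 9*c^2 + c*(10 - 2*l) - 2*l + 1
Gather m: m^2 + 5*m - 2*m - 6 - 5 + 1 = m^2 + 3*m - 10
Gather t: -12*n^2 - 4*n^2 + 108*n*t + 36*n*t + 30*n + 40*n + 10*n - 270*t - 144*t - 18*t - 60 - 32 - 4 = -16*n^2 + 80*n + t*(144*n - 432) - 96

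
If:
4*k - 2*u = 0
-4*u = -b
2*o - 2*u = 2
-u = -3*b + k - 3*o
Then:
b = -8/9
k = -1/9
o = 7/9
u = -2/9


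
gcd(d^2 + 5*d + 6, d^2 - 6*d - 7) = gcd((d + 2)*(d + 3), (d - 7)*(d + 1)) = 1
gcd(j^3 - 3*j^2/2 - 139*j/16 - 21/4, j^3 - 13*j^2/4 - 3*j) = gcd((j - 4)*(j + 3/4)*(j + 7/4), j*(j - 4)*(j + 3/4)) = j^2 - 13*j/4 - 3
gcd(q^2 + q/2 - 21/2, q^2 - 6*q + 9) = q - 3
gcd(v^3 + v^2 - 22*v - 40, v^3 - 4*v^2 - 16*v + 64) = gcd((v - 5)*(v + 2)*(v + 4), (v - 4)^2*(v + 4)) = v + 4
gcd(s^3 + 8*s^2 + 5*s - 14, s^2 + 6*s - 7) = s^2 + 6*s - 7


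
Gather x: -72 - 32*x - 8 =-32*x - 80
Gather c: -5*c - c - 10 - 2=-6*c - 12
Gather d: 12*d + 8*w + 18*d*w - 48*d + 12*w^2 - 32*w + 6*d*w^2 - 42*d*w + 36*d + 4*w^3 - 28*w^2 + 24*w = d*(6*w^2 - 24*w) + 4*w^3 - 16*w^2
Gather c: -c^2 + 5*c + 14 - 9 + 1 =-c^2 + 5*c + 6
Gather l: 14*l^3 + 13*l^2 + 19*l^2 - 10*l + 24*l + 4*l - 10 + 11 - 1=14*l^3 + 32*l^2 + 18*l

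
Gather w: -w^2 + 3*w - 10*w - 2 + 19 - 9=-w^2 - 7*w + 8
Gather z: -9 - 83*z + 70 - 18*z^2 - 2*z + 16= -18*z^2 - 85*z + 77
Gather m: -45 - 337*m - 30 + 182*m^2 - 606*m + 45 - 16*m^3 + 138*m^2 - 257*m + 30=-16*m^3 + 320*m^2 - 1200*m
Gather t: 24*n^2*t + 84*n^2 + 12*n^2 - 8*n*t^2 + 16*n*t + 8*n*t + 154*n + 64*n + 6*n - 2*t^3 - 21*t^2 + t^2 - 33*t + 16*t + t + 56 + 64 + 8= 96*n^2 + 224*n - 2*t^3 + t^2*(-8*n - 20) + t*(24*n^2 + 24*n - 16) + 128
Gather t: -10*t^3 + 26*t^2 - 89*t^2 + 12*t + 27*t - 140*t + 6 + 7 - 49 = -10*t^3 - 63*t^2 - 101*t - 36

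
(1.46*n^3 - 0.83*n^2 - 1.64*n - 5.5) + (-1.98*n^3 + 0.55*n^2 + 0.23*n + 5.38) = -0.52*n^3 - 0.28*n^2 - 1.41*n - 0.12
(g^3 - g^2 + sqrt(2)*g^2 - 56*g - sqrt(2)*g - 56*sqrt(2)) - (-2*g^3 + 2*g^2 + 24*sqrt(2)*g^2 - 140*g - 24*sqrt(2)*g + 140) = 3*g^3 - 23*sqrt(2)*g^2 - 3*g^2 + 23*sqrt(2)*g + 84*g - 140 - 56*sqrt(2)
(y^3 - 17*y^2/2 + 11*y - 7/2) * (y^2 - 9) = y^5 - 17*y^4/2 + 2*y^3 + 73*y^2 - 99*y + 63/2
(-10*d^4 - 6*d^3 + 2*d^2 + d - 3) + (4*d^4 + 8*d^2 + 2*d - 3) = -6*d^4 - 6*d^3 + 10*d^2 + 3*d - 6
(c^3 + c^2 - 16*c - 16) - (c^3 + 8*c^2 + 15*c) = -7*c^2 - 31*c - 16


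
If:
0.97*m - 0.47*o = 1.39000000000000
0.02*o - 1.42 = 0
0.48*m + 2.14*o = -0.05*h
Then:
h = -3382.82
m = 35.84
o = 71.00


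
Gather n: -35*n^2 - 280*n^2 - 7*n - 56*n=-315*n^2 - 63*n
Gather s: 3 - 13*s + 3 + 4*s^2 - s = 4*s^2 - 14*s + 6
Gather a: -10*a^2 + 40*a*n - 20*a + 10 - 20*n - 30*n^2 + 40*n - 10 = -10*a^2 + a*(40*n - 20) - 30*n^2 + 20*n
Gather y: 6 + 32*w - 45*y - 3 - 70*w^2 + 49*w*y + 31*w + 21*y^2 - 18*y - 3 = -70*w^2 + 63*w + 21*y^2 + y*(49*w - 63)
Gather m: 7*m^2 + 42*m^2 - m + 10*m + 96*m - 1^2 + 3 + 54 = 49*m^2 + 105*m + 56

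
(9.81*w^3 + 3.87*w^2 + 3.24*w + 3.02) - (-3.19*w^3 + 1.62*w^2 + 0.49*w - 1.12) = 13.0*w^3 + 2.25*w^2 + 2.75*w + 4.14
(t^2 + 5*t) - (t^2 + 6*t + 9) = -t - 9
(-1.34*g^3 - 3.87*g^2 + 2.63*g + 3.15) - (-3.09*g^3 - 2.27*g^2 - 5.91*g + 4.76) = 1.75*g^3 - 1.6*g^2 + 8.54*g - 1.61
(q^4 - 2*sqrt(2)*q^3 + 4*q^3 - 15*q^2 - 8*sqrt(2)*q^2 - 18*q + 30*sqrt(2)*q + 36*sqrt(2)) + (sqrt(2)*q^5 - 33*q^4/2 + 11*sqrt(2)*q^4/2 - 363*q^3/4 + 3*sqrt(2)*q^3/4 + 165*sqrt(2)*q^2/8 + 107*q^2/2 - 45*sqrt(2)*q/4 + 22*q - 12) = sqrt(2)*q^5 - 31*q^4/2 + 11*sqrt(2)*q^4/2 - 347*q^3/4 - 5*sqrt(2)*q^3/4 + 101*sqrt(2)*q^2/8 + 77*q^2/2 + 4*q + 75*sqrt(2)*q/4 - 12 + 36*sqrt(2)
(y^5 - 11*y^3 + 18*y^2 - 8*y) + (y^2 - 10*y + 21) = y^5 - 11*y^3 + 19*y^2 - 18*y + 21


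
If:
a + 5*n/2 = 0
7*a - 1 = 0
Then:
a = 1/7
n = -2/35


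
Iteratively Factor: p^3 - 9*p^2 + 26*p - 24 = (p - 3)*(p^2 - 6*p + 8) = (p - 4)*(p - 3)*(p - 2)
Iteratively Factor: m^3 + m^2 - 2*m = (m - 1)*(m^2 + 2*m) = (m - 1)*(m + 2)*(m)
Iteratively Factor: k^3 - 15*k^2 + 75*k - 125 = (k - 5)*(k^2 - 10*k + 25) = (k - 5)^2*(k - 5)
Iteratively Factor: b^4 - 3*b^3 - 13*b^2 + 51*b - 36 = (b - 3)*(b^3 - 13*b + 12) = (b - 3)*(b - 1)*(b^2 + b - 12) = (b - 3)*(b - 1)*(b + 4)*(b - 3)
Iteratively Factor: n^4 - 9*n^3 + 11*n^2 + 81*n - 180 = (n + 3)*(n^3 - 12*n^2 + 47*n - 60) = (n - 4)*(n + 3)*(n^2 - 8*n + 15) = (n - 4)*(n - 3)*(n + 3)*(n - 5)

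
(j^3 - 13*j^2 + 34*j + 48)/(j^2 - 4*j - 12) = (j^2 - 7*j - 8)/(j + 2)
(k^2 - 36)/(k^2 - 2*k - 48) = (k - 6)/(k - 8)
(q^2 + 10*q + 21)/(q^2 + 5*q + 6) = (q + 7)/(q + 2)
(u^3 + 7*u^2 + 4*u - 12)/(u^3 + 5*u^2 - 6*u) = (u + 2)/u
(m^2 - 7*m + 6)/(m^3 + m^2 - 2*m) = (m - 6)/(m*(m + 2))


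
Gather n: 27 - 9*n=27 - 9*n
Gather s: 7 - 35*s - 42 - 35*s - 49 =-70*s - 84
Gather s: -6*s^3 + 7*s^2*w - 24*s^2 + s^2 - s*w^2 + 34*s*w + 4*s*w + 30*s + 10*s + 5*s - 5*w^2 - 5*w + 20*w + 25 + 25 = -6*s^3 + s^2*(7*w - 23) + s*(-w^2 + 38*w + 45) - 5*w^2 + 15*w + 50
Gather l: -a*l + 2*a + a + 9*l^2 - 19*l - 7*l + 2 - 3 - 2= 3*a + 9*l^2 + l*(-a - 26) - 3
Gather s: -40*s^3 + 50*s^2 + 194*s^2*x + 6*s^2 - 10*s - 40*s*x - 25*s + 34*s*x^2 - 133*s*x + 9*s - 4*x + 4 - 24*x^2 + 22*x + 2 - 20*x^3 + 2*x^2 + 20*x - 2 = -40*s^3 + s^2*(194*x + 56) + s*(34*x^2 - 173*x - 26) - 20*x^3 - 22*x^2 + 38*x + 4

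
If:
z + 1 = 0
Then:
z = -1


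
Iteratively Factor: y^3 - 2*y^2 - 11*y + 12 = (y + 3)*(y^2 - 5*y + 4) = (y - 1)*(y + 3)*(y - 4)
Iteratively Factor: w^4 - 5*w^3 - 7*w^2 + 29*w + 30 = (w - 3)*(w^3 - 2*w^2 - 13*w - 10) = (w - 3)*(w + 1)*(w^2 - 3*w - 10) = (w - 5)*(w - 3)*(w + 1)*(w + 2)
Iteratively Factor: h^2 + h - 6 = (h + 3)*(h - 2)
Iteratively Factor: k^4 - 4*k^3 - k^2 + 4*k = (k + 1)*(k^3 - 5*k^2 + 4*k) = (k - 1)*(k + 1)*(k^2 - 4*k) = (k - 4)*(k - 1)*(k + 1)*(k)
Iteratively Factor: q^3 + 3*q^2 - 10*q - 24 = (q - 3)*(q^2 + 6*q + 8) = (q - 3)*(q + 2)*(q + 4)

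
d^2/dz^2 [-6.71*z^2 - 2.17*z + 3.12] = -13.4200000000000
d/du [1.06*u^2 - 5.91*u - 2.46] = 2.12*u - 5.91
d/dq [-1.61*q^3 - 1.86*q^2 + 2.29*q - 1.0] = -4.83*q^2 - 3.72*q + 2.29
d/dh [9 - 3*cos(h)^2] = 3*sin(2*h)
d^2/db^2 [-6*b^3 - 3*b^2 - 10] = -36*b - 6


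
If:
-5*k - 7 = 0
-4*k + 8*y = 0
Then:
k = -7/5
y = -7/10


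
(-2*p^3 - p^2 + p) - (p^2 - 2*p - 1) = -2*p^3 - 2*p^2 + 3*p + 1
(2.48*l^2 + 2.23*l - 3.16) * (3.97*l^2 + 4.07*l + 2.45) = 9.8456*l^4 + 18.9467*l^3 + 2.6069*l^2 - 7.3977*l - 7.742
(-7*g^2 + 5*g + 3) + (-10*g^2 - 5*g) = 3 - 17*g^2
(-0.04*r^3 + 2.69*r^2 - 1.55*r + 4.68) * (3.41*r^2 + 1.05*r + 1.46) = -0.1364*r^5 + 9.1309*r^4 - 2.5194*r^3 + 18.2587*r^2 + 2.651*r + 6.8328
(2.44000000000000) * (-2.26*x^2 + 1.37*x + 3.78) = -5.5144*x^2 + 3.3428*x + 9.2232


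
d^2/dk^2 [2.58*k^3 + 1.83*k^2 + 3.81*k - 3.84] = 15.48*k + 3.66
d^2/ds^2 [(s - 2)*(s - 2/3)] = 2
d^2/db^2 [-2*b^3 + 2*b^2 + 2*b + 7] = 4 - 12*b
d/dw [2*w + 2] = 2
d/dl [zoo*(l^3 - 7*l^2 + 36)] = zoo*l*(l + 1)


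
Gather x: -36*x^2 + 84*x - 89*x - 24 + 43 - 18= -36*x^2 - 5*x + 1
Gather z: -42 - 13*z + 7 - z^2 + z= -z^2 - 12*z - 35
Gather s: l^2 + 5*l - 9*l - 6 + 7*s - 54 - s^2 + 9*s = l^2 - 4*l - s^2 + 16*s - 60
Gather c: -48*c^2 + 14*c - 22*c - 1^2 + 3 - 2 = -48*c^2 - 8*c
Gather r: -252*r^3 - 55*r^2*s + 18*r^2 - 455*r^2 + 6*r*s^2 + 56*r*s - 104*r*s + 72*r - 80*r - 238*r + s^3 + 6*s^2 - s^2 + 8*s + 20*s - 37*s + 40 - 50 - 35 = -252*r^3 + r^2*(-55*s - 437) + r*(6*s^2 - 48*s - 246) + s^3 + 5*s^2 - 9*s - 45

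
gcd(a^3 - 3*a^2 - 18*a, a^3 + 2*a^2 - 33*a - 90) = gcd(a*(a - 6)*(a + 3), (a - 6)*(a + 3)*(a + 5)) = a^2 - 3*a - 18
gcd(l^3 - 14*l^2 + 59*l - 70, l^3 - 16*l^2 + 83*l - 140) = l^2 - 12*l + 35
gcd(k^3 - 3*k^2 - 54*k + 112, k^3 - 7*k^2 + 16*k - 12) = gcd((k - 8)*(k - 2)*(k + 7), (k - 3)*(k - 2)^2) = k - 2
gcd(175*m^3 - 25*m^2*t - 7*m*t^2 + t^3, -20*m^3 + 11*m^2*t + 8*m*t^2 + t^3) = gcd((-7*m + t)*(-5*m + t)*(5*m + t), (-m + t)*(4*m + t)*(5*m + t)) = 5*m + t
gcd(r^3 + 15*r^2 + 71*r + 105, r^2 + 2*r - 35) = r + 7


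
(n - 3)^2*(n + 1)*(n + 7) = n^4 + 2*n^3 - 32*n^2 + 30*n + 63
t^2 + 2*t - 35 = (t - 5)*(t + 7)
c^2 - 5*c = c*(c - 5)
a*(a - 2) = a^2 - 2*a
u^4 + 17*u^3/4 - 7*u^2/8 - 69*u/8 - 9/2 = (u - 3/2)*(u + 3/4)*(u + 1)*(u + 4)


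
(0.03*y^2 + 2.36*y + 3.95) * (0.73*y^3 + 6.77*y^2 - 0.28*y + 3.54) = 0.0219*y^5 + 1.9259*y^4 + 18.8523*y^3 + 26.1869*y^2 + 7.2484*y + 13.983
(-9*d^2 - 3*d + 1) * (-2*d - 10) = 18*d^3 + 96*d^2 + 28*d - 10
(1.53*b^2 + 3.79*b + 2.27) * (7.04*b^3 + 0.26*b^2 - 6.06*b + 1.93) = 10.7712*b^5 + 27.0794*b^4 + 7.6944*b^3 - 19.4243*b^2 - 6.4415*b + 4.3811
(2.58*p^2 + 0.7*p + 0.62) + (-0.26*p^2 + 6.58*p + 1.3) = 2.32*p^2 + 7.28*p + 1.92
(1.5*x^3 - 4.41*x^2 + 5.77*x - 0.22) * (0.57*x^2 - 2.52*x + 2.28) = 0.855*x^5 - 6.2937*x^4 + 17.8221*x^3 - 24.7206*x^2 + 13.71*x - 0.5016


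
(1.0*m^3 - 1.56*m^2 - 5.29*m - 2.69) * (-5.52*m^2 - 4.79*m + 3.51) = -5.52*m^5 + 3.8212*m^4 + 40.1832*m^3 + 34.7123*m^2 - 5.6828*m - 9.4419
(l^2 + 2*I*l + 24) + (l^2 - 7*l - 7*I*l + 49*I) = 2*l^2 - 7*l - 5*I*l + 24 + 49*I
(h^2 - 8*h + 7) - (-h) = h^2 - 7*h + 7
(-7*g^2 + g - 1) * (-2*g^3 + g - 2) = 14*g^5 - 2*g^4 - 5*g^3 + 15*g^2 - 3*g + 2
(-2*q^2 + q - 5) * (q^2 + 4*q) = -2*q^4 - 7*q^3 - q^2 - 20*q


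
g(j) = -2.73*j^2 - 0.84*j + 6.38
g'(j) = -5.46*j - 0.84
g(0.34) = 5.78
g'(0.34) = -2.70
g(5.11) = -69.20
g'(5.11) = -28.74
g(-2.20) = -4.99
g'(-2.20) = 11.17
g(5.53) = -81.75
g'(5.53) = -31.03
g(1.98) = -5.99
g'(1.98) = -11.65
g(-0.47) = 6.17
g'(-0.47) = 1.73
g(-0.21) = 6.44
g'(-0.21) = 0.31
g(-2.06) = -3.47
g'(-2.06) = 10.41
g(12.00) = -396.82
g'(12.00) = -66.36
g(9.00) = -222.31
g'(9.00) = -49.98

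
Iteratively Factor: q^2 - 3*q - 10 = (q - 5)*(q + 2)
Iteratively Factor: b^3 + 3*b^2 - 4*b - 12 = (b + 2)*(b^2 + b - 6) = (b + 2)*(b + 3)*(b - 2)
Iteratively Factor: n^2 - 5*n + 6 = (n - 3)*(n - 2)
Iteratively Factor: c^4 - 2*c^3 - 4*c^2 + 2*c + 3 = (c + 1)*(c^3 - 3*c^2 - c + 3) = (c - 1)*(c + 1)*(c^2 - 2*c - 3) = (c - 1)*(c + 1)^2*(c - 3)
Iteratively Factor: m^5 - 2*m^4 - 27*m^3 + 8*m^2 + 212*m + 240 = (m + 2)*(m^4 - 4*m^3 - 19*m^2 + 46*m + 120) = (m + 2)*(m + 3)*(m^3 - 7*m^2 + 2*m + 40) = (m - 4)*(m + 2)*(m + 3)*(m^2 - 3*m - 10) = (m - 5)*(m - 4)*(m + 2)*(m + 3)*(m + 2)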